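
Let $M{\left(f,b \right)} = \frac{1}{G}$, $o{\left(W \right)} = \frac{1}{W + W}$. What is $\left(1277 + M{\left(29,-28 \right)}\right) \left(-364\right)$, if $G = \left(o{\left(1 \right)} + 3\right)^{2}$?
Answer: $- \frac{3254004}{7} \approx -4.6486 \cdot 10^{5}$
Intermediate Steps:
$o{\left(W \right)} = \frac{1}{2 W}$
$G = \frac{49}{4}$ ($G = \left(\frac{1}{2 \cdot 1} + 3\right)^{2} = \left(\frac{1}{2} \cdot 1 + 3\right)^{2} = \left(\frac{1}{2} + 3\right)^{2} = \left(\frac{7}{2}\right)^{2} = \frac{49}{4} \approx 12.25$)
$M{\left(f,b \right)} = \frac{4}{49}$ ($M{\left(f,b \right)} = \frac{1}{\frac{49}{4}} = \frac{4}{49}$)
$\left(1277 + M{\left(29,-28 \right)}\right) \left(-364\right) = \left(1277 + \frac{4}{49}\right) \left(-364\right) = \frac{62577}{49} \left(-364\right) = - \frac{3254004}{7}$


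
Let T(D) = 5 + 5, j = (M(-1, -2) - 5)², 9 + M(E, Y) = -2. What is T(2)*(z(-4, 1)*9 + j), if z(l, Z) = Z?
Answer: 2650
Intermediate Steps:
M(E, Y) = -11 (M(E, Y) = -9 - 2 = -11)
j = 256 (j = (-11 - 5)² = (-16)² = 256)
T(D) = 10
T(2)*(z(-4, 1)*9 + j) = 10*(1*9 + 256) = 10*(9 + 256) = 10*265 = 2650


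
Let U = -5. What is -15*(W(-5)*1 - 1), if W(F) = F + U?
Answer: 165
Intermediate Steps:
W(F) = -5 + F (W(F) = F - 5 = -5 + F)
-15*(W(-5)*1 - 1) = -15*((-5 - 5)*1 - 1) = -15*(-10*1 - 1) = -15*(-10 - 1) = -15*(-11) = 165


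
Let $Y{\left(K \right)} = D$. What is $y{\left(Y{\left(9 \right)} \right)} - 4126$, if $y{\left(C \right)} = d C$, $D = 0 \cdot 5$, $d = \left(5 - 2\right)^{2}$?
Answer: $-4126$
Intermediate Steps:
$d = 9$ ($d = 3^{2} = 9$)
$D = 0$
$Y{\left(K \right)} = 0$
$y{\left(C \right)} = 9 C$
$y{\left(Y{\left(9 \right)} \right)} - 4126 = 9 \cdot 0 - 4126 = 0 - 4126 = -4126$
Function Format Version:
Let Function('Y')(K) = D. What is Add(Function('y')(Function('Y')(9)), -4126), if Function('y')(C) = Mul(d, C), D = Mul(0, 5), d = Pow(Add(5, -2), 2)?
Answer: -4126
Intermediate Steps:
d = 9 (d = Pow(3, 2) = 9)
D = 0
Function('Y')(K) = 0
Function('y')(C) = Mul(9, C)
Add(Function('y')(Function('Y')(9)), -4126) = Add(Mul(9, 0), -4126) = Add(0, -4126) = -4126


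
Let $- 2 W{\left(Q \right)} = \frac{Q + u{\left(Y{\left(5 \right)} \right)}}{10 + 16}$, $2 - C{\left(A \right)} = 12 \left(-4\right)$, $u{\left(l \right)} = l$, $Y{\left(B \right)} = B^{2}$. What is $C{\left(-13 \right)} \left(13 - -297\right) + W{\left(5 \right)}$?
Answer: $\frac{402985}{26} \approx 15499.0$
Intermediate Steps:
$C{\left(A \right)} = 50$ ($C{\left(A \right)} = 2 - 12 \left(-4\right) = 2 - -48 = 2 + 48 = 50$)
$W{\left(Q \right)} = - \frac{25}{52} - \frac{Q}{52}$ ($W{\left(Q \right)} = - \frac{\left(Q + 5^{2}\right) \frac{1}{10 + 16}}{2} = - \frac{\left(Q + 25\right) \frac{1}{26}}{2} = - \frac{\left(25 + Q\right) \frac{1}{26}}{2} = - \frac{\frac{25}{26} + \frac{Q}{26}}{2} = - \frac{25}{52} - \frac{Q}{52}$)
$C{\left(-13 \right)} \left(13 - -297\right) + W{\left(5 \right)} = 50 \left(13 - -297\right) - \frac{15}{26} = 50 \left(13 + 297\right) - \frac{15}{26} = 50 \cdot 310 - \frac{15}{26} = 15500 - \frac{15}{26} = \frac{402985}{26}$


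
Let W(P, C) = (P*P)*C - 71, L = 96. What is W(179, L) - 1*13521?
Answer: 3062344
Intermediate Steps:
W(P, C) = -71 + C*P² (W(P, C) = P²*C - 71 = C*P² - 71 = -71 + C*P²)
W(179, L) - 1*13521 = (-71 + 96*179²) - 1*13521 = (-71 + 96*32041) - 13521 = (-71 + 3075936) - 13521 = 3075865 - 13521 = 3062344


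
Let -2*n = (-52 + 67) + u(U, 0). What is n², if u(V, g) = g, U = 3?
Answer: 225/4 ≈ 56.250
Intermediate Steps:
n = -15/2 (n = -((-52 + 67) + 0)/2 = -(15 + 0)/2 = -½*15 = -15/2 ≈ -7.5000)
n² = (-15/2)² = 225/4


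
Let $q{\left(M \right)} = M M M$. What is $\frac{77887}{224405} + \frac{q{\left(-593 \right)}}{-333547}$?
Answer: $\frac{46820672725274}{74849614535} \approx 625.53$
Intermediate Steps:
$q{\left(M \right)} = M^{3}$ ($q{\left(M \right)} = M^{2} M = M^{3}$)
$\frac{77887}{224405} + \frac{q{\left(-593 \right)}}{-333547} = \frac{77887}{224405} + \frac{\left(-593\right)^{3}}{-333547} = 77887 \cdot \frac{1}{224405} - - \frac{208527857}{333547} = \frac{77887}{224405} + \frac{208527857}{333547} = \frac{46820672725274}{74849614535}$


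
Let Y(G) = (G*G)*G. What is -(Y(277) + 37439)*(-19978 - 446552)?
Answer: 9933063779160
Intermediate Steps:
Y(G) = G³ (Y(G) = G²*G = G³)
-(Y(277) + 37439)*(-19978 - 446552) = -(277³ + 37439)*(-19978 - 446552) = -(21253933 + 37439)*(-466530) = -21291372*(-466530) = -1*(-9933063779160) = 9933063779160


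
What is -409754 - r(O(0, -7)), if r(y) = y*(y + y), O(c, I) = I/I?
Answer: -409756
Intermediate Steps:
O(c, I) = 1
r(y) = 2*y² (r(y) = y*(2*y) = 2*y²)
-409754 - r(O(0, -7)) = -409754 - 2*1² = -409754 - 2 = -409756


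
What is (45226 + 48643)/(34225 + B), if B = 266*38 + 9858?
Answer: 93869/54191 ≈ 1.7322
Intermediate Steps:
B = 19966 (B = 10108 + 9858 = 19966)
(45226 + 48643)/(34225 + B) = (45226 + 48643)/(34225 + 19966) = 93869/54191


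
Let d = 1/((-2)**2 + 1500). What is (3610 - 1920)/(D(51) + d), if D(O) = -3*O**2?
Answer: -195520/902747 ≈ -0.21658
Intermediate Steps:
d = 1/1504 (d = 1/(4 + 1500) = 1/1504 ≈ 0.00066489)
(3610 - 1920)/(D(51) + d) = (3610 - 1920)/(-3*51**2 + 1/1504) = 1690/(-3*2601 + 1/1504) = 1690/(-7803 + 1/1504) = 1690/(-11735711/1504) = 1690*(-1504/11735711) = -195520/902747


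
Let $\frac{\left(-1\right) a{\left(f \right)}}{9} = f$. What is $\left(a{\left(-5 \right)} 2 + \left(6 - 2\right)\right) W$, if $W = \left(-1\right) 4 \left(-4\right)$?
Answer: $1504$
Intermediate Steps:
$a{\left(f \right)} = - 9 f$
$W = 16$ ($W = \left(-4\right) \left(-4\right) = 16$)
$\left(a{\left(-5 \right)} 2 + \left(6 - 2\right)\right) W = \left(\left(-9\right) \left(-5\right) 2 + \left(6 - 2\right)\right) 16 = \left(45 \cdot 2 + 4\right) 16 = \left(90 + 4\right) 16 = 94 \cdot 16 = 1504$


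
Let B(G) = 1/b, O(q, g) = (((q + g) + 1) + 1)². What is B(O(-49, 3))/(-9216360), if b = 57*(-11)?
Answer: 1/5778657720 ≈ 1.7305e-10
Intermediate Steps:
b = -627
O(q, g) = (2 + g + q)² (O(q, g) = (((g + q) + 1) + 1)² = ((1 + g + q) + 1)² = (2 + g + q)²)
B(G) = -1/627 (B(G) = 1/(-627) = -1/627)
B(O(-49, 3))/(-9216360) = -1/627/(-9216360) = -1/627*(-1/9216360) = 1/5778657720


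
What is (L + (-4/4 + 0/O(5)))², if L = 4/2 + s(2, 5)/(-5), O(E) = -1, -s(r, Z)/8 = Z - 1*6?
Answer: 9/25 ≈ 0.36000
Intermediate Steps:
s(r, Z) = 48 - 8*Z (s(r, Z) = -8*(Z - 1*6) = -8*(Z - 6) = -8*(-6 + Z) = 48 - 8*Z)
L = ⅖ (L = 4/2 + (48 - 8*5)/(-5) = 4*(½) + (48 - 40)*(-⅕) = 2 + 8*(-⅕) = 2 - 8/5 = ⅖ ≈ 0.40000)
(L + (-4/4 + 0/O(5)))² = (⅖ + (-4/4 + 0/(-1)))² = (⅖ + (-4*¼ + 0*(-1)))² = (⅖ + (-1 + 0))² = (⅖ - 1)² = (-⅗)² = 9/25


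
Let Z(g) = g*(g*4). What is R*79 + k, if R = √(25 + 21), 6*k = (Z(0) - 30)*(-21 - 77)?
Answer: 490 + 79*√46 ≈ 1025.8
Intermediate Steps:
Z(g) = 4*g² (Z(g) = g*(4*g) = 4*g²)
k = 490 (k = ((4*0² - 30)*(-21 - 77))/6 = ((4*0 - 30)*(-98))/6 = ((0 - 30)*(-98))/6 = (-30*(-98))/6 = (⅙)*2940 = 490)
R = √46 ≈ 6.7823
R*79 + k = √46*79 + 490 = 79*√46 + 490 = 490 + 79*√46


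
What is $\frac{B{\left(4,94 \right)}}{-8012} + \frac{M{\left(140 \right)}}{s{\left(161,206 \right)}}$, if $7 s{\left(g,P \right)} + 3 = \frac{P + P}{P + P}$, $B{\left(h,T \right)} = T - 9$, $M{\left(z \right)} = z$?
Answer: $- \frac{3925965}{8012} \approx -490.01$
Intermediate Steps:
$B{\left(h,T \right)} = -9 + T$ ($B{\left(h,T \right)} = T - 9 = -9 + T$)
$s{\left(g,P \right)} = - \frac{2}{7}$ ($s{\left(g,P \right)} = - \frac{3}{7} + \frac{\left(P + P\right) \frac{1}{P + P}}{7} = - \frac{3}{7} + \frac{2 P \frac{1}{2 P}}{7} = - \frac{3}{7} + \frac{1}{7} \cdot 1 = - \frac{3}{7} + \frac{1}{7} = - \frac{2}{7}$)
$\frac{B{\left(4,94 \right)}}{-8012} + \frac{M{\left(140 \right)}}{s{\left(161,206 \right)}} = \frac{-9 + 94}{-8012} + \frac{140}{- \frac{2}{7}} = 85 \left(- \frac{1}{8012}\right) + 140 \left(- \frac{7}{2}\right) = - \frac{85}{8012} - 490 = - \frac{3925965}{8012}$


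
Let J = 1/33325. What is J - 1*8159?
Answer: -271898674/33325 ≈ -8159.0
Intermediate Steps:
J = 1/33325 ≈ 3.0008e-5
J - 1*8159 = 1/33325 - 1*8159 = 1/33325 - 8159 = -271898674/33325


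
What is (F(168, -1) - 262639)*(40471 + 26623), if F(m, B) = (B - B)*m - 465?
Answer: -17652699776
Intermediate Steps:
F(m, B) = -465 (F(m, B) = 0*m - 465 = 0 - 465 = -465)
(F(168, -1) - 262639)*(40471 + 26623) = (-465 - 262639)*(40471 + 26623) = -263104*67094 = -17652699776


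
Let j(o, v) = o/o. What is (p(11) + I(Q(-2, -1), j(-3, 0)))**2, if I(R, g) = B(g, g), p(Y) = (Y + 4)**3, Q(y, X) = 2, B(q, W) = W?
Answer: 11397376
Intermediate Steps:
j(o, v) = 1
p(Y) = (4 + Y)**3
I(R, g) = g
(p(11) + I(Q(-2, -1), j(-3, 0)))**2 = ((4 + 11)**3 + 1)**2 = (15**3 + 1)**2 = (3375 + 1)**2 = 3376**2 = 11397376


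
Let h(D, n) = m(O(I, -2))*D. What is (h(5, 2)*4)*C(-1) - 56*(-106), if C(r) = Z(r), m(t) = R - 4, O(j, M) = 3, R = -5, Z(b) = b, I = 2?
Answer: 6116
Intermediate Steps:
m(t) = -9 (m(t) = -5 - 4 = -9)
C(r) = r
h(D, n) = -9*D
(h(5, 2)*4)*C(-1) - 56*(-106) = (-9*5*4)*(-1) - 56*(-106) = -45*4*(-1) + 5936 = -180*(-1) + 5936 = 180 + 5936 = 6116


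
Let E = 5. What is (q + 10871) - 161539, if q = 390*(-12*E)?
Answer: -174068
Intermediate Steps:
q = -23400 (q = 390*(-12*5) = 390*(-60) = -23400)
(q + 10871) - 161539 = (-23400 + 10871) - 161539 = -12529 - 161539 = -174068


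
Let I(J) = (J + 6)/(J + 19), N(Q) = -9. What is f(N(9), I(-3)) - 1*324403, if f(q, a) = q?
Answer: -324412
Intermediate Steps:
I(J) = (6 + J)/(19 + J)
f(N(9), I(-3)) - 1*324403 = -9 - 1*324403 = -9 - 324403 = -324412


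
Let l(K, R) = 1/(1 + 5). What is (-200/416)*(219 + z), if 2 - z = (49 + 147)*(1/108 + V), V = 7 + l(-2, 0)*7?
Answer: 233125/351 ≈ 664.17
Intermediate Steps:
l(K, R) = 1/6
V = 49/6 (V = 7 + (1/6)*7 = 7 + 7/6 = 49/6 ≈ 8.1667)
z = -43213/27 (z = 2 - (49 + 147)*(1/108 + 49/6) = 2 - 196*(1/108 + 49/6) = 2 - 196*883/108 = 2 - 1*43267/27 = 2 - 43267/27 = -43213/27 ≈ -1600.5)
(-200/416)*(219 + z) = (-200/416)*(219 - 43213/27) = -200*1/416*(-37300/27) = -25/52*(-37300/27) = 233125/351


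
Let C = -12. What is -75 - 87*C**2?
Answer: -12603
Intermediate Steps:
-75 - 87*C**2 = -75 - 87*(-12)**2 = -75 - 87*144 = -75 - 12528 = -12603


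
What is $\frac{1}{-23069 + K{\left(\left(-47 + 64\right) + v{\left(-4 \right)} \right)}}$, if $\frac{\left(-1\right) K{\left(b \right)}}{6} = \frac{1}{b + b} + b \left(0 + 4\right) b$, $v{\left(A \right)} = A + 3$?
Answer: $- \frac{16}{467411} \approx -3.4231 \cdot 10^{-5}$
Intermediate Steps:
$v{\left(A \right)} = 3 + A$
$K{\left(b \right)} = - 24 b^{2} - \frac{3}{b}$ ($K{\left(b \right)} = - 6 \left(\frac{1}{b + b} + b \left(0 + 4\right) b\right) = - 6 \left(\frac{1}{2 b} + b 4 b\right) = - 6 \left(\frac{1}{2 b} + 4 b^{2}\right) = - 24 b^{2} - \frac{3}{b}$)
$\frac{1}{-23069 + K{\left(\left(-47 + 64\right) + v{\left(-4 \right)} \right)}} = \frac{1}{-23069 + \frac{3 \left(-1 - 8 \left(\left(-47 + 64\right) + \left(3 - 4\right)\right)^{3}\right)}{\left(-47 + 64\right) + \left(3 - 4\right)}} = \frac{1}{-23069 + \frac{3 \left(-1 - 8 \left(17 - 1\right)^{3}\right)}{17 - 1}} = \frac{1}{-23069 + \frac{3 \left(-1 - 8 \cdot 16^{3}\right)}{16}} = \frac{1}{-23069 + 3 \cdot \frac{1}{16} \left(-1 - 32768\right)} = \frac{1}{-23069 + 3 \cdot \frac{1}{16} \left(-32769\right)} = \frac{1}{-23069 - \frac{98307}{16}} = \frac{1}{- \frac{467411}{16}} = - \frac{16}{467411}$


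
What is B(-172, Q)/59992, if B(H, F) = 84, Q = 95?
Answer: 21/14998 ≈ 0.0014002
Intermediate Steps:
B(-172, Q)/59992 = 84/59992 = 84*(1/59992) = 21/14998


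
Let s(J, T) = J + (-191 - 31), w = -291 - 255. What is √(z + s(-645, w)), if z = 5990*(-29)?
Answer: 13*I*√1033 ≈ 417.82*I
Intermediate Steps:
w = -546
z = -173710
s(J, T) = -222 + J (s(J, T) = J - 222 = -222 + J)
√(z + s(-645, w)) = √(-173710 + (-222 - 645)) = √(-173710 - 867) = √(-174577) = 13*I*√1033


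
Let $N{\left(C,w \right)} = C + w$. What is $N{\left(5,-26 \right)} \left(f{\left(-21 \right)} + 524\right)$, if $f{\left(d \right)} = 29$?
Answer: $-11613$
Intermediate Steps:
$N{\left(5,-26 \right)} \left(f{\left(-21 \right)} + 524\right) = \left(5 - 26\right) \left(29 + 524\right) = \left(-21\right) 553 = -11613$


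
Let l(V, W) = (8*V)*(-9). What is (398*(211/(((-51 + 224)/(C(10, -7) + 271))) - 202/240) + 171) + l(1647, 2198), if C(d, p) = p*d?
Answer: -219829387/10380 ≈ -21178.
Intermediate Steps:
C(d, p) = d*p
l(V, W) = -72*V
(398*(211/(((-51 + 224)/(C(10, -7) + 271))) - 202/240) + 171) + l(1647, 2198) = (398*(211/(((-51 + 224)/(10*(-7) + 271))) - 202/240) + 171) - 72*1647 = (398*(211/((173/(-70 + 271))) - 202*1/240) + 171) - 118584 = (398*(211/((173/201)) - 101/120) + 171) - 118584 = (398*(211/((173*(1/201))) - 101/120) + 171) - 118584 = (398*(211/(173/201) - 101/120) + 171) - 118584 = (398*(211*(201/173) - 101/120) + 171) - 118584 = (398*(42411/173 - 101/120) + 171) - 118584 = (398*(5071847/20760) + 171) - 118584 = (1009297553/10380 + 171) - 118584 = 1011072533/10380 - 118584 = -219829387/10380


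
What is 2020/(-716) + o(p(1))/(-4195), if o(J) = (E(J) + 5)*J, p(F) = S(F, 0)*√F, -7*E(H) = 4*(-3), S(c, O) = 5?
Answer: -2974278/1051267 ≈ -2.8292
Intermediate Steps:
E(H) = 12/7 (E(H) = -4*(-3)/7 = -⅐*(-12) = 12/7)
p(F) = 5*√F
o(J) = 47*J/7 (o(J) = (12/7 + 5)*J = 47*J/7)
2020/(-716) + o(p(1))/(-4195) = 2020/(-716) + (47*(5*√1)/7)/(-4195) = 2020*(-1/716) + (47*(5*1)/7)*(-1/4195) = -505/179 + ((47/7)*5)*(-1/4195) = -505/179 + (235/7)*(-1/4195) = -505/179 - 47/5873 = -2974278/1051267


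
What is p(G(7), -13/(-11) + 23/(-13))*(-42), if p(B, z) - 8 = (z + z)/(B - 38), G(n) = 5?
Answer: -530880/1573 ≈ -337.50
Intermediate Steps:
p(B, z) = 8 + 2*z/(-38 + B) (p(B, z) = 8 + (z + z)/(B - 38) = 8 + (2*z)/(-38 + B) = 8 + 2*z/(-38 + B))
p(G(7), -13/(-11) + 23/(-13))*(-42) = (2*(-152 + (-13/(-11) + 23/(-13)) + 4*5)/(-38 + 5))*(-42) = (2*(-152 + (-13*(-1/11) + 23*(-1/13)) + 20)/(-33))*(-42) = (2*(-1/33)*(-152 + (13/11 - 23/13) + 20))*(-42) = (2*(-1/33)*(-152 - 84/143 + 20))*(-42) = (2*(-1/33)*(-18960/143))*(-42) = (12640/1573)*(-42) = -530880/1573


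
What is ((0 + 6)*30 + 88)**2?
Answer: 71824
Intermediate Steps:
((0 + 6)*30 + 88)**2 = (6*30 + 88)**2 = (180 + 88)**2 = 268**2 = 71824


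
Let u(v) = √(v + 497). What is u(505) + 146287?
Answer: 146287 + √1002 ≈ 1.4632e+5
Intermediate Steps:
u(v) = √(497 + v)
u(505) + 146287 = √(497 + 505) + 146287 = √1002 + 146287 = 146287 + √1002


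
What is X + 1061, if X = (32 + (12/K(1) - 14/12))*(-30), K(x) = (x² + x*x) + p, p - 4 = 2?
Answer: 91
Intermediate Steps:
p = 6 (p = 4 + 2 = 6)
K(x) = 6 + 2*x² (K(x) = (x² + x*x) + 6 = (x² + x²) + 6 = 2*x² + 6 = 6 + 2*x²)
X = -970 (X = (32 + (12/(6 + 2*1²) - 14/12))*(-30) = (32 + (12/(6 + 2*1) - 14*1/12))*(-30) = (32 + (12/(6 + 2) - 7/6))*(-30) = (32 + (12/8 - 7/6))*(-30) = (32 + (12*(⅛) - 7/6))*(-30) = (32 + (3/2 - 7/6))*(-30) = (32 + ⅓)*(-30) = (97/3)*(-30) = -970)
X + 1061 = -970 + 1061 = 91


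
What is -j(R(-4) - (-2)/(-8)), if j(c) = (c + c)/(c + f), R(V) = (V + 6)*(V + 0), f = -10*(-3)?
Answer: 22/29 ≈ 0.75862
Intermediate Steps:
f = 30
R(V) = V*(6 + V) (R(V) = (6 + V)*V = V*(6 + V))
j(c) = 2*c/(30 + c) (j(c) = (c + c)/(c + 30) = (2*c)/(30 + c) = 2*c/(30 + c))
-j(R(-4) - (-2)/(-8)) = -2*(-4*(6 - 4) - (-2)/(-8))/(30 + (-4*(6 - 4) - (-2)/(-8))) = -2*(-4*2 - (-2)*(-1)/8)/(30 + (-4*2 - (-2)*(-1)/8)) = -2*(-8 - 1*¼)/(30 + (-8 - 1*¼)) = -2*(-8 - ¼)/(30 + (-8 - ¼)) = -2*(-33)/(4*(30 - 33/4)) = -2*(-33)/(4*87/4) = -2*(-33)*4/(4*87) = -1*(-22/29) = 22/29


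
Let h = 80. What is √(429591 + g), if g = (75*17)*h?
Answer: √531591 ≈ 729.10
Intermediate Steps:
g = 102000 (g = (75*17)*80 = 1275*80 = 102000)
√(429591 + g) = √(429591 + 102000) = √531591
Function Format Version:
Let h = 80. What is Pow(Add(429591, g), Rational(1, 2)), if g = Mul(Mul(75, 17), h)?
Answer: Pow(531591, Rational(1, 2)) ≈ 729.10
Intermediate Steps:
g = 102000 (g = Mul(Mul(75, 17), 80) = Mul(1275, 80) = 102000)
Pow(Add(429591, g), Rational(1, 2)) = Pow(Add(429591, 102000), Rational(1, 2)) = Pow(531591, Rational(1, 2))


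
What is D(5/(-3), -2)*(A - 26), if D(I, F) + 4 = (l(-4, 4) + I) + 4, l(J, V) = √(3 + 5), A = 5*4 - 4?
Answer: 50/3 - 20*√2 ≈ -11.618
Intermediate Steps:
A = 16 (A = 20 - 4 = 16)
l(J, V) = 2*√2 (l(J, V) = √8 = 2*√2)
D(I, F) = I + 2*√2 (D(I, F) = -4 + ((2*√2 + I) + 4) = -4 + ((I + 2*√2) + 4) = -4 + (4 + I + 2*√2) = I + 2*√2)
D(5/(-3), -2)*(A - 26) = (5/(-3) + 2*√2)*(16 - 26) = (5*(-⅓) + 2*√2)*(-10) = (-5/3 + 2*√2)*(-10) = 50/3 - 20*√2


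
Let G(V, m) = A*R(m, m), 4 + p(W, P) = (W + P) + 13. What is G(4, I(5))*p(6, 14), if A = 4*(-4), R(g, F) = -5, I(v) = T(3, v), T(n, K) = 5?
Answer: 2320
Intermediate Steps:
I(v) = 5
A = -16
p(W, P) = 9 + P + W (p(W, P) = -4 + ((W + P) + 13) = -4 + ((P + W) + 13) = -4 + (13 + P + W) = 9 + P + W)
G(V, m) = 80 (G(V, m) = -16*(-5) = 80)
G(4, I(5))*p(6, 14) = 80*(9 + 14 + 6) = 80*29 = 2320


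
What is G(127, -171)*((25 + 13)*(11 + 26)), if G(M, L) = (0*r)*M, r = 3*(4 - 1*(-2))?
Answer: 0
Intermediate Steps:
r = 18 (r = 3*(4 + 2) = 3*6 = 18)
G(M, L) = 0 (G(M, L) = (0*18)*M = 0*M = 0)
G(127, -171)*((25 + 13)*(11 + 26)) = 0*((25 + 13)*(11 + 26)) = 0*(38*37) = 0*1406 = 0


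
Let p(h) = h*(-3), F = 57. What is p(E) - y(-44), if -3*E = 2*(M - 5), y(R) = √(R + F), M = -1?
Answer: -12 - √13 ≈ -15.606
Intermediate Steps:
y(R) = √(57 + R) (y(R) = √(R + 57) = √(57 + R))
E = 4 (E = -2*(-1 - 5)/3 = -2*(-6)/3 = -⅓*(-12) = 4)
p(h) = -3*h
p(E) - y(-44) = -3*4 - √(57 - 44) = -12 - √13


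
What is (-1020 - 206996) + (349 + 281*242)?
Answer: -139665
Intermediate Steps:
(-1020 - 206996) + (349 + 281*242) = -208016 + (349 + 68002) = -208016 + 68351 = -139665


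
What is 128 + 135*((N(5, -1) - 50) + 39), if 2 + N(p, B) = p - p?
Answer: -1627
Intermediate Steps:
N(p, B) = -2 (N(p, B) = -2 + (p - p) = -2 + 0 = -2)
128 + 135*((N(5, -1) - 50) + 39) = 128 + 135*((-2 - 50) + 39) = 128 + 135*(-52 + 39) = 128 + 135*(-13) = 128 - 1755 = -1627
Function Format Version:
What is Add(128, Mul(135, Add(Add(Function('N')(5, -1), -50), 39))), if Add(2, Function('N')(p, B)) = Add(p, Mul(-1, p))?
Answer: -1627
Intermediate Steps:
Function('N')(p, B) = -2 (Function('N')(p, B) = Add(-2, Add(p, Mul(-1, p))) = Add(-2, 0) = -2)
Add(128, Mul(135, Add(Add(Function('N')(5, -1), -50), 39))) = Add(128, Mul(135, Add(Add(-2, -50), 39))) = Add(128, Mul(135, Add(-52, 39))) = Add(128, Mul(135, -13)) = Add(128, -1755) = -1627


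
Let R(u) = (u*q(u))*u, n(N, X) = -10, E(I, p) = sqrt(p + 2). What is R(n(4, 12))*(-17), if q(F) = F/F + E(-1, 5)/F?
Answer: -1700 + 170*sqrt(7) ≈ -1250.2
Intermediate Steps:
E(I, p) = sqrt(2 + p)
q(F) = 1 + sqrt(7)/F (q(F) = F/F + sqrt(2 + 5)/F = 1 + sqrt(7)/F)
R(u) = u*(u + sqrt(7)) (R(u) = (u*((u + sqrt(7))/u))*u = (u + sqrt(7))*u = u*(u + sqrt(7)))
R(n(4, 12))*(-17) = -10*(-10 + sqrt(7))*(-17) = (100 - 10*sqrt(7))*(-17) = -1700 + 170*sqrt(7)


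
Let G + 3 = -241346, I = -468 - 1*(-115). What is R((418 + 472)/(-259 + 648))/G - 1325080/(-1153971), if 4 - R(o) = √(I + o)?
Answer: 319802117036/278509746879 + I*√53070103/93884761 ≈ 1.1483 + 7.7594e-5*I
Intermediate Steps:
I = -353 (I = -468 + 115 = -353)
G = -241349 (G = -3 - 241346 = -241349)
R(o) = 4 - √(-353 + o)
R((418 + 472)/(-259 + 648))/G - 1325080/(-1153971) = (4 - √(-353 + (418 + 472)/(-259 + 648)))/(-241349) - 1325080/(-1153971) = (4 - √(-353 + 890/389))*(-1/241349) - 1325080*(-1/1153971) = (4 - √(-353 + 890*(1/389)))*(-1/241349) + 1325080/1153971 = (4 - √(-353 + 890/389))*(-1/241349) + 1325080/1153971 = (4 - √(-136427/389))*(-1/241349) + 1325080/1153971 = (4 - I*√53070103/389)*(-1/241349) + 1325080/1153971 = (-4/241349 + I*√53070103/93884761) + 1325080/1153971 = 319802117036/278509746879 + I*√53070103/93884761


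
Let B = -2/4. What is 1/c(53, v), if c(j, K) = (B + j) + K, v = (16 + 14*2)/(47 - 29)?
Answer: 18/989 ≈ 0.018200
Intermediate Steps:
B = -1/2 (B = -2*1/4 = -1/2 ≈ -0.50000)
v = 22/9 (v = (16 + 28)/18 = 44*(1/18) = 22/9 ≈ 2.4444)
c(j, K) = -1/2 + K + j (c(j, K) = (-1/2 + j) + K = -1/2 + K + j)
1/c(53, v) = 1/(-1/2 + 22/9 + 53) = 1/(989/18) = 18/989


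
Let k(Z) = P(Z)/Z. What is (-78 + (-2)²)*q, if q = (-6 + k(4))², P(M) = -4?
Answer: -3626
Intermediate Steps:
k(Z) = -4/Z
q = 49 (q = (-6 - 4/4)² = (-6 - 4*¼)² = (-6 - 1)² = (-7)² = 49)
(-78 + (-2)²)*q = (-78 + (-2)²)*49 = (-78 + 4)*49 = -74*49 = -3626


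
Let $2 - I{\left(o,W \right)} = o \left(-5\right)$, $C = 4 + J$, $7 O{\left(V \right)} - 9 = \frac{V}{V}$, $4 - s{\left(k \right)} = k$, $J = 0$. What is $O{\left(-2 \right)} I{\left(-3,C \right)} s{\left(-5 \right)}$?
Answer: $- \frac{1170}{7} \approx -167.14$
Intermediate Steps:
$s{\left(k \right)} = 4 - k$
$O{\left(V \right)} = \frac{10}{7}$ ($O{\left(V \right)} = \frac{9}{7} + \frac{V \frac{1}{V}}{7} = \frac{9}{7} + \frac{1}{7} \cdot 1 = \frac{9}{7} + \frac{1}{7} = \frac{10}{7}$)
$C = 4$ ($C = 4 + 0 = 4$)
$I{\left(o,W \right)} = 2 + 5 o$ ($I{\left(o,W \right)} = 2 - o \left(-5\right) = 2 - - 5 o = 2 + 5 o$)
$O{\left(-2 \right)} I{\left(-3,C \right)} s{\left(-5 \right)} = \frac{10 \left(2 + 5 \left(-3\right)\right)}{7} \left(4 - -5\right) = \frac{10 \left(2 - 15\right)}{7} \left(4 + 5\right) = \frac{10}{7} \left(-13\right) 9 = \left(- \frac{130}{7}\right) 9 = - \frac{1170}{7}$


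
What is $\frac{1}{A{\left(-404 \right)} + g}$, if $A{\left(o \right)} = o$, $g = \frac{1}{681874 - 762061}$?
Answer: $- \frac{80187}{32395549} \approx -0.0024752$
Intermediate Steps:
$g = - \frac{1}{80187}$ ($g = \frac{1}{-80187} = - \frac{1}{80187} \approx -1.2471 \cdot 10^{-5}$)
$\frac{1}{A{\left(-404 \right)} + g} = \frac{1}{-404 - \frac{1}{80187}} = \frac{1}{- \frac{32395549}{80187}} = - \frac{80187}{32395549}$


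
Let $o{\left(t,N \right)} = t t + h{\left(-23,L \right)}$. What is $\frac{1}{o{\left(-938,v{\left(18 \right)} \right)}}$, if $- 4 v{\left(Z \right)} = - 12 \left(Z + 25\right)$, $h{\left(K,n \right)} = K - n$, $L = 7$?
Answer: $\frac{1}{879814} \approx 1.1366 \cdot 10^{-6}$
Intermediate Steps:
$v{\left(Z \right)} = 75 + 3 Z$ ($v{\left(Z \right)} = - \frac{\left(-12\right) \left(Z + 25\right)}{4} = - \frac{\left(-12\right) \left(25 + Z\right)}{4} = - \frac{-300 - 12 Z}{4} = 75 + 3 Z$)
$o{\left(t,N \right)} = -30 + t^{2}$ ($o{\left(t,N \right)} = t t - 30 = t^{2} - 30 = -30 + t^{2}$)
$\frac{1}{o{\left(-938,v{\left(18 \right)} \right)}} = \frac{1}{-30 + \left(-938\right)^{2}} = \frac{1}{-30 + 879844} = \frac{1}{879814}$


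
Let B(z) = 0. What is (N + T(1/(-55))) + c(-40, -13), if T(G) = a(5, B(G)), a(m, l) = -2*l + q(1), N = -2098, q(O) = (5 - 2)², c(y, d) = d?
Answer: -2102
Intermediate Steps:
q(O) = 9 (q(O) = 3² = 9)
a(m, l) = 9 - 2*l (a(m, l) = -2*l + 9 = 9 - 2*l)
T(G) = 9 (T(G) = 9 - 2*0 = 9 + 0 = 9)
(N + T(1/(-55))) + c(-40, -13) = (-2098 + 9) - 13 = -2089 - 13 = -2102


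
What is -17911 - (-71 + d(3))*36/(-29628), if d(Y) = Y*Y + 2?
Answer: -14740813/823 ≈ -17911.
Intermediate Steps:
d(Y) = 2 + Y² (d(Y) = Y² + 2 = 2 + Y²)
-17911 - (-71 + d(3))*36/(-29628) = -17911 - (-71 + (2 + 3²))*36/(-29628) = -17911 - (-71 + (2 + 9))*36*(-1)/29628 = -17911 - (-71 + 11)*36*(-1)/29628 = -17911 - (-60*36)*(-1)/29628 = -17911 - (-2160)*(-1)/29628 = -17911 - 1*60/823 = -17911 - 60/823 = -14740813/823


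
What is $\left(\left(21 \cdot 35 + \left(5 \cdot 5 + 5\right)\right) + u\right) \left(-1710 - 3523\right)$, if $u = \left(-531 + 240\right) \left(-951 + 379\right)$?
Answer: $-875046561$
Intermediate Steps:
$u = 166452$ ($u = \left(-291\right) \left(-572\right) = 166452$)
$\left(\left(21 \cdot 35 + \left(5 \cdot 5 + 5\right)\right) + u\right) \left(-1710 - 3523\right) = \left(\left(21 \cdot 35 + \left(5 \cdot 5 + 5\right)\right) + 166452\right) \left(-1710 - 3523\right) = \left(\left(735 + \left(25 + 5\right)\right) + 166452\right) \left(-5233\right) = \left(\left(735 + 30\right) + 166452\right) \left(-5233\right) = \left(765 + 166452\right) \left(-5233\right) = 167217 \left(-5233\right) = -875046561$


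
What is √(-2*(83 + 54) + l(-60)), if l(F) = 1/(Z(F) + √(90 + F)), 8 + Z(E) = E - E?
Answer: √(-2193 + 274*√30)/√(8 - √30) ≈ 16.565*I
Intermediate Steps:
Z(E) = -8 (Z(E) = -8 + (E - E) = -8 + 0 = -8)
l(F) = 1/(-8 + √(90 + F))
√(-2*(83 + 54) + l(-60)) = √(-2*(83 + 54) + 1/(-8 + √(90 - 60))) = √(-2*137 + 1/(-8 + √30)) = √(-274 + 1/(-8 + √30))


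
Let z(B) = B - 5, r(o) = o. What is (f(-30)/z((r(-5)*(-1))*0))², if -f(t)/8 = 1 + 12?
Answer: 10816/25 ≈ 432.64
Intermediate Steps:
f(t) = -104 (f(t) = -8*(1 + 12) = -8*13 = -104)
z(B) = -5 + B
(f(-30)/z((r(-5)*(-1))*0))² = (-104/(-5 - 5*(-1)*0))² = (-104/(-5 + 5*0))² = (-104/(-5 + 0))² = (-104/(-5))² = (-104*(-⅕))² = (104/5)² = 10816/25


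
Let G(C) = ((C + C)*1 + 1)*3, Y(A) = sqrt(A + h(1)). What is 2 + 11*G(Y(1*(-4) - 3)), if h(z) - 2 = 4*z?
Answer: 35 + 66*I ≈ 35.0 + 66.0*I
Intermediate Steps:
h(z) = 2 + 4*z
Y(A) = sqrt(6 + A) (Y(A) = sqrt(A + (2 + 4*1)) = sqrt(A + (2 + 4)) = sqrt(A + 6) = sqrt(6 + A))
G(C) = 3 + 6*C (G(C) = ((2*C)*1 + 1)*3 = (2*C + 1)*3 = (1 + 2*C)*3 = 3 + 6*C)
2 + 11*G(Y(1*(-4) - 3)) = 2 + 11*(3 + 6*sqrt(6 + (1*(-4) - 3))) = 2 + 11*(3 + 6*sqrt(6 + (-4 - 3))) = 2 + 11*(3 + 6*sqrt(6 - 7)) = 2 + 11*(3 + 6*sqrt(-1)) = 2 + 11*(3 + 6*I) = 2 + (33 + 66*I) = 35 + 66*I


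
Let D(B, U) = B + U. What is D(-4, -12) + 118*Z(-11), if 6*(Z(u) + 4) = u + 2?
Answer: -665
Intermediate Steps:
Z(u) = -11/3 + u/6 (Z(u) = -4 + (u + 2)/6 = -4 + (2 + u)/6 = -4 + (⅓ + u/6) = -11/3 + u/6)
D(-4, -12) + 118*Z(-11) = (-4 - 12) + 118*(-11/3 + (⅙)*(-11)) = -16 + 118*(-11/3 - 11/6) = -16 + 118*(-11/2) = -16 - 649 = -665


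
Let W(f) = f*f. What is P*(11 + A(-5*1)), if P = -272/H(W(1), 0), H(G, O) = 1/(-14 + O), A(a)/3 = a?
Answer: -15232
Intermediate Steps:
W(f) = f²
A(a) = 3*a
P = 3808 (P = -272/(1/(-14 + 0)) = -272/(1/(-14)) = -272/(-1/14) = -272*(-14) = 3808)
P*(11 + A(-5*1)) = 3808*(11 + 3*(-5*1)) = 3808*(11 + 3*(-5)) = 3808*(11 - 15) = 3808*(-4) = -15232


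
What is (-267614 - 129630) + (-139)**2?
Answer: -377923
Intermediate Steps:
(-267614 - 129630) + (-139)**2 = -397244 + 19321 = -377923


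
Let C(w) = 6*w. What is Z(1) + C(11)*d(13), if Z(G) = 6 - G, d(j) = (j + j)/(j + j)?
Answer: 71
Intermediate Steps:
d(j) = 1 (d(j) = (2*j)/((2*j)) = (2*j)*(1/(2*j)) = 1)
Z(1) + C(11)*d(13) = (6 - 1*1) + (6*11)*1 = (6 - 1) + 66*1 = 5 + 66 = 71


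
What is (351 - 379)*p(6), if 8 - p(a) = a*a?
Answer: 784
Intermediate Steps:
p(a) = 8 - a² (p(a) = 8 - a*a = 8 - a²)
(351 - 379)*p(6) = (351 - 379)*(8 - 1*6²) = -28*(8 - 1*36) = -28*(8 - 36) = -28*(-28) = 784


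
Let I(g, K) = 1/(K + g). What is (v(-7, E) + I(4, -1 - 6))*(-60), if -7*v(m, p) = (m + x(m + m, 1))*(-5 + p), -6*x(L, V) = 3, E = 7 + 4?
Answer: -2560/7 ≈ -365.71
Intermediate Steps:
E = 11
x(L, V) = -½ (x(L, V) = -⅙*3 = -½)
v(m, p) = -(-5 + p)*(-½ + m)/7 (v(m, p) = -(m - ½)*(-5 + p)/7 = -(-½ + m)*(-5 + p)/7 = -(-5 + p)*(-½ + m)/7)
(v(-7, E) + I(4, -1 - 6))*(-60) = ((-5/14 + (1/14)*11 + (5/7)*(-7) - ⅐*(-7)*11) + 1/((-1 - 6) + 4))*(-60) = ((-5/14 + 11/14 - 5 + 11) + 1/(-7 + 4))*(-60) = (45/7 + 1/(-3))*(-60) = (45/7 - ⅓)*(-60) = (128/21)*(-60) = -2560/7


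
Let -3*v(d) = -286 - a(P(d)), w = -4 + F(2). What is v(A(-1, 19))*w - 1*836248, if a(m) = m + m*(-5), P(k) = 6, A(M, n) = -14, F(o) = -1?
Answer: -2510054/3 ≈ -8.3669e+5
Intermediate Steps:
a(m) = -4*m (a(m) = m - 5*m = -4*m)
w = -5 (w = -4 - 1 = -5)
v(d) = 262/3 (v(d) = -(-286 - (-4)*6)/3 = -(-286 - 1*(-24))/3 = -(-286 + 24)/3 = -⅓*(-262) = 262/3)
v(A(-1, 19))*w - 1*836248 = (262/3)*(-5) - 1*836248 = -1310/3 - 836248 = -2510054/3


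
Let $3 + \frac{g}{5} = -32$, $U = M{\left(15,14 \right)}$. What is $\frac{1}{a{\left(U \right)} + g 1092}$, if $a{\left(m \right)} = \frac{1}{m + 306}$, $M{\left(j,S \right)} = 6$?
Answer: $- \frac{312}{59623199} \approx -5.2329 \cdot 10^{-6}$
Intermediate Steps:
$U = 6$
$g = -175$ ($g = -15 + 5 \left(-32\right) = -15 - 160 = -175$)
$a{\left(m \right)} = \frac{1}{306 + m}$
$\frac{1}{a{\left(U \right)} + g 1092} = \frac{1}{\frac{1}{306 + 6} - 191100} = \frac{1}{\frac{1}{312} - 191100} = \frac{1}{- \frac{59623199}{312}} = - \frac{312}{59623199}$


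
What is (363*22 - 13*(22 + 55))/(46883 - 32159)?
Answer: 6985/14724 ≈ 0.47440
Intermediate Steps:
(363*22 - 13*(22 + 55))/(46883 - 32159) = (7986 - 13*77)/14724 = (7986 - 1001)*(1/14724) = 6985*(1/14724) = 6985/14724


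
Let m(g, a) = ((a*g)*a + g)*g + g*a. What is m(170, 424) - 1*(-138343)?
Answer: 5195765723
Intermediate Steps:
m(g, a) = a*g + g*(g + g*a²) (m(g, a) = (g*a² + g)*g + a*g = (g + g*a²)*g + a*g = g*(g + g*a²) + a*g = a*g + g*(g + g*a²))
m(170, 424) - 1*(-138343) = 170*(424 + 170 + 170*424²) - 1*(-138343) = 170*(424 + 170 + 170*179776) + 138343 = 170*(424 + 170 + 30561920) + 138343 = 170*30562514 + 138343 = 5195627380 + 138343 = 5195765723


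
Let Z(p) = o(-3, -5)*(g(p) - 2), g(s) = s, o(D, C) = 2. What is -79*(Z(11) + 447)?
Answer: -36735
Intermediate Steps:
Z(p) = -4 + 2*p (Z(p) = 2*(p - 2) = 2*(-2 + p) = -4 + 2*p)
-79*(Z(11) + 447) = -79*((-4 + 2*11) + 447) = -79*((-4 + 22) + 447) = -79*(18 + 447) = -79*465 = -36735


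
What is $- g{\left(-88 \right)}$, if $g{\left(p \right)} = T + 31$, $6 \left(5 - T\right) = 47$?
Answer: $- \frac{169}{6} \approx -28.167$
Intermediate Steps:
$T = - \frac{17}{6}$ ($T = 5 - \frac{47}{6} = - \frac{17}{6} \approx -2.8333$)
$g{\left(p \right)} = \frac{169}{6}$ ($g{\left(p \right)} = - \frac{17}{6} + 31 = \frac{169}{6}$)
$- g{\left(-88 \right)} = \left(-1\right) \frac{169}{6} = - \frac{169}{6}$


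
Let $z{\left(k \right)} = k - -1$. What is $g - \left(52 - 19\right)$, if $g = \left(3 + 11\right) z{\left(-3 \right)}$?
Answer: $-61$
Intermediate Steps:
$z{\left(k \right)} = 1 + k$ ($z{\left(k \right)} = k + 1 = 1 + k$)
$g = -28$ ($g = \left(3 + 11\right) \left(1 - 3\right) = 14 \left(-2\right) = -28$)
$g - \left(52 - 19\right) = -28 - \left(52 - 19\right) = -28 - 33 = -61$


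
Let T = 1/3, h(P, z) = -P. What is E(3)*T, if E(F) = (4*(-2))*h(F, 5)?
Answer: 8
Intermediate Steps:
T = 1/3 (T = 1*(1/3) = 1/3 ≈ 0.33333)
E(F) = 8*F (E(F) = (4*(-2))*(-F) = -(-8)*F = 8*F)
E(3)*T = (8*3)*(1/3) = 24*(1/3) = 8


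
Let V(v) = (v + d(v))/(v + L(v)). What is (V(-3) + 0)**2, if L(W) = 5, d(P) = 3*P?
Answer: 36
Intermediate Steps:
V(v) = 4*v/(5 + v) (V(v) = (v + 3*v)/(v + 5) = (4*v)/(5 + v) = 4*v/(5 + v))
(V(-3) + 0)**2 = (4*(-3)/(5 - 3) + 0)**2 = (4*(-3)/2 + 0)**2 = (4*(-3)*(1/2) + 0)**2 = (-6 + 0)**2 = (-6)**2 = 36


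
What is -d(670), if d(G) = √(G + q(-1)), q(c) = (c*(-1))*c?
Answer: -√669 ≈ -25.865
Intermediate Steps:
q(c) = -c² (q(c) = (-c)*c = -c²)
d(G) = √(-1 + G) (d(G) = √(G - 1*(-1)²) = √(G - 1*1) = √(G - 1) = √(-1 + G))
-d(670) = -√(-1 + 670) = -√669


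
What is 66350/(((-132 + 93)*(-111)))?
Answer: 66350/4329 ≈ 15.327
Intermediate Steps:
66350/(((-132 + 93)*(-111))) = 66350/((-39*(-111))) = 66350/4329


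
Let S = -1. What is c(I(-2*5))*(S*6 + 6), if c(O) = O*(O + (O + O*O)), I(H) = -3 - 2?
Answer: 0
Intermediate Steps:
I(H) = -5
c(O) = O*(O² + 2*O) (c(O) = O*(O + (O + O²)) = O*(O² + 2*O))
c(I(-2*5))*(S*6 + 6) = ((-5)²*(2 - 5))*(-1*6 + 6) = (25*(-3))*(-6 + 6) = -75*0 = 0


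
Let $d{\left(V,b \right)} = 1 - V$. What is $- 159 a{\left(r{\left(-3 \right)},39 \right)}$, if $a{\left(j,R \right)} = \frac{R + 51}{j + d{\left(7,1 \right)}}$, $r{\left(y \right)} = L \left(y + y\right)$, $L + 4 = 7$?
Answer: $\frac{2385}{4} \approx 596.25$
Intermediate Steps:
$L = 3$ ($L = -4 + 7 = 3$)
$r{\left(y \right)} = 6 y$ ($r{\left(y \right)} = 3 \left(y + y\right) = 3 \cdot 2 y = 6 y$)
$a{\left(j,R \right)} = \frac{51 + R}{-6 + j}$ ($a{\left(j,R \right)} = \frac{R + 51}{j + \left(1 - 7\right)} = \frac{51 + R}{j + \left(1 - 7\right)} = \frac{51 + R}{j - 6} = \frac{51 + R}{-6 + j}$)
$- 159 a{\left(r{\left(-3 \right)},39 \right)} = - 159 \frac{51 + 39}{-6 + 6 \left(-3\right)} = - 159 \frac{1}{-6 - 18} \cdot 90 = - 159 \frac{1}{-24} \cdot 90 = - 159 \left(\left(- \frac{1}{24}\right) 90\right) = \left(-159\right) \left(- \frac{15}{4}\right) = \frac{2385}{4}$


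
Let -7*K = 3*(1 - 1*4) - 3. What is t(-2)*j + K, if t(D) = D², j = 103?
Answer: 2896/7 ≈ 413.71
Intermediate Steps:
K = 12/7 (K = -(3*(1 - 1*4) - 3)/7 = -(3*(1 - 4) - 3)/7 = -(3*(-3) - 3)/7 = -(-9 - 3)/7 = -⅐*(-12) = 12/7 ≈ 1.7143)
t(-2)*j + K = (-2)²*103 + 12/7 = 4*103 + 12/7 = 412 + 12/7 = 2896/7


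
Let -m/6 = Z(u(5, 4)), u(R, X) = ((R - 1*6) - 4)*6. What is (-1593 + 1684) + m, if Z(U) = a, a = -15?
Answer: 181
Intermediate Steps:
u(R, X) = -60 + 6*R (u(R, X) = ((R - 6) - 4)*6 = ((-6 + R) - 4)*6 = (-10 + R)*6 = -60 + 6*R)
Z(U) = -15
m = 90 (m = -6*(-15) = 90)
(-1593 + 1684) + m = (-1593 + 1684) + 90 = 91 + 90 = 181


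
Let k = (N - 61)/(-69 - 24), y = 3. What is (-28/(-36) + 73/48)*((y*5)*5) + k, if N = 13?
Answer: 257293/1488 ≈ 172.91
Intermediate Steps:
k = 16/31 (k = (13 - 61)/(-69 - 24) = -48/(-93) = -48*(-1/93) = 16/31 ≈ 0.51613)
(-28/(-36) + 73/48)*((y*5)*5) + k = (-28/(-36) + 73/48)*((3*5)*5) + 16/31 = (-28*(-1/36) + 73*(1/48))*(15*5) + 16/31 = (7/9 + 73/48)*75 + 16/31 = (331/144)*75 + 16/31 = 8275/48 + 16/31 = 257293/1488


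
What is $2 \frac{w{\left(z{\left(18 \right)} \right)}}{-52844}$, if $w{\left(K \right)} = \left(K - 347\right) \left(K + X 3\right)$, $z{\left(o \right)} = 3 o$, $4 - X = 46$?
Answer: $- \frac{10548}{13211} \approx -0.79843$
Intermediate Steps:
$X = -42$ ($X = 4 - 46 = -42$)
$w{\left(K \right)} = \left(-347 + K\right) \left(-126 + K\right)$ ($w{\left(K \right)} = \left(K - 347\right) \left(K - 126\right) = \left(-347 + K\right) \left(K - 126\right) = \left(-347 + K\right) \left(-126 + K\right)$)
$2 \frac{w{\left(z{\left(18 \right)} \right)}}{-52844} = 2 \frac{43722 + \left(3 \cdot 18\right)^{2} - 473 \cdot 3 \cdot 18}{-52844} = 2 \left(43722 + 54^{2} - 25542\right) \left(- \frac{1}{52844}\right) = 2 \left(43722 + 2916 - 25542\right) \left(- \frac{1}{52844}\right) = 2 \cdot 21096 \left(- \frac{1}{52844}\right) = 2 \left(- \frac{5274}{13211}\right) = - \frac{10548}{13211}$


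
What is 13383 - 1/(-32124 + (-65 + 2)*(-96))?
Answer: 348975109/26076 ≈ 13383.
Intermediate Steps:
13383 - 1/(-32124 + (-65 + 2)*(-96)) = 13383 - 1/(-32124 - 63*(-96)) = 13383 - 1/(-32124 + 6048) = 13383 - 1/(-26076) = 13383 - 1*(-1/26076) = 13383 + 1/26076 = 348975109/26076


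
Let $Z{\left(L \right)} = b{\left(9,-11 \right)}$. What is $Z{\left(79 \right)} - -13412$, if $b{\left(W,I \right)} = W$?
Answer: $13421$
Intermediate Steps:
$Z{\left(L \right)} = 9$
$Z{\left(79 \right)} - -13412 = 9 - -13412 = 9 + 13412 = 13421$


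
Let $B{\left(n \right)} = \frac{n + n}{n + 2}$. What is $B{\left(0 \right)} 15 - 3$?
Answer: $-3$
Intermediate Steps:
$B{\left(n \right)} = \frac{2 n}{2 + n}$
$B{\left(0 \right)} 15 - 3 = 2 \cdot 0 \frac{1}{2 + 0} \cdot 15 - 3 = 2 \cdot 0 \cdot \frac{1}{2} \cdot 15 - 3 = 0 \cdot 15 - 3 = 0 - 3 = -3$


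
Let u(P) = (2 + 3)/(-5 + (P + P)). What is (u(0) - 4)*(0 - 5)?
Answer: 25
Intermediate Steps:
u(P) = 5/(-5 + 2*P)
(u(0) - 4)*(0 - 5) = (5/(-5 + 2*0) - 4)*(0 - 5) = (5/(-5 + 0) - 4)*(-5) = (5/(-5) - 4)*(-5) = (5*(-⅕) - 4)*(-5) = (-1 - 4)*(-5) = -5*(-5) = 25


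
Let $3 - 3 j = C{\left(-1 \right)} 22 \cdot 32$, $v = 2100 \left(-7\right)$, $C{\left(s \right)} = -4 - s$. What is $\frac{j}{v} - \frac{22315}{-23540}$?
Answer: $\frac{259529}{288365} \approx 0.9$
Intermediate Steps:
$v = -14700$
$j = 705$ ($j = 1 - \frac{\left(-4 - -1\right) 22 \cdot 32}{3} = 1 - \frac{\left(-4 + 1\right) 22 \cdot 32}{3} = 1 - \frac{\left(-3\right) 22 \cdot 32}{3} = 1 - \frac{\left(-66\right) 32}{3} = 1 - -704 = 1 + 704 = 705$)
$\frac{j}{v} - \frac{22315}{-23540} = \frac{705}{-14700} - \frac{22315}{-23540} = 705 \left(- \frac{1}{14700}\right) - - \frac{4463}{4708} = - \frac{47}{980} + \frac{4463}{4708} = \frac{259529}{288365}$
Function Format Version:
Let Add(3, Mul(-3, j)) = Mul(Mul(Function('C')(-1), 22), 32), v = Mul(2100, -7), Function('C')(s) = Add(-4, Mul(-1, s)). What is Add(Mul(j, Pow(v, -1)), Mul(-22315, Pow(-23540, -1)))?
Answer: Rational(259529, 288365) ≈ 0.90000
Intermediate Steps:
v = -14700
j = 705 (j = Add(1, Mul(Rational(-1, 3), Mul(Mul(Add(-4, Mul(-1, -1)), 22), 32))) = Add(1, Mul(Rational(-1, 3), Mul(Mul(Add(-4, 1), 22), 32))) = Add(1, Mul(Rational(-1, 3), Mul(Mul(-3, 22), 32))) = Add(1, Mul(Rational(-1, 3), Mul(-66, 32))) = Add(1, Mul(Rational(-1, 3), -2112)) = Add(1, 704) = 705)
Add(Mul(j, Pow(v, -1)), Mul(-22315, Pow(-23540, -1))) = Add(Mul(705, Pow(-14700, -1)), Mul(-22315, Pow(-23540, -1))) = Add(Mul(705, Rational(-1, 14700)), Mul(-22315, Rational(-1, 23540))) = Add(Rational(-47, 980), Rational(4463, 4708)) = Rational(259529, 288365)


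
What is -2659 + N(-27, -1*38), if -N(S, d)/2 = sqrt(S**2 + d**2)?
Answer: -2659 - 2*sqrt(2173) ≈ -2752.2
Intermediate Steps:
N(S, d) = -2*sqrt(S**2 + d**2)
-2659 + N(-27, -1*38) = -2659 - 2*sqrt((-27)**2 + (-1*38)**2) = -2659 - 2*sqrt(729 + (-38)**2) = -2659 - 2*sqrt(729 + 1444) = -2659 - 2*sqrt(2173)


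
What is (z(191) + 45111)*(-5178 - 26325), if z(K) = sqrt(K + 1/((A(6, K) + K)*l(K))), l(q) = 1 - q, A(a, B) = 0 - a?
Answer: -1421131833 - 94509*sqrt(1048821166)/7030 ≈ -1.4216e+9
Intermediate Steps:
A(a, B) = -a
z(K) = sqrt(K + 1/((1 - K)*(-6 + K))) (z(K) = sqrt(K + 1/((-1*6 + K)*(1 - K))) = sqrt(K + 1/((-6 + K)*(1 - K))) = sqrt(K + 1/((1 - K)*(-6 + K))))
(z(191) + 45111)*(-5178 - 26325) = (sqrt((-1 + 191*(-1 + 191)*(-6 + 191))/((-1 + 191)*(-6 + 191))) + 45111)*(-5178 - 26325) = (sqrt((-1 + 191*190*185)/(190*185)) + 45111)*(-31503) = (sqrt((1/190)*(1/185)*(-1 + 6713650)) + 45111)*(-31503) = (sqrt((1/190)*(1/185)*6713649) + 45111)*(-31503) = (sqrt(6713649/35150) + 45111)*(-31503) = (3*sqrt(1048821166)/7030 + 45111)*(-31503) = (45111 + 3*sqrt(1048821166)/7030)*(-31503) = -1421131833 - 94509*sqrt(1048821166)/7030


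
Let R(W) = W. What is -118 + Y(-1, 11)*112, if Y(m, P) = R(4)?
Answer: 330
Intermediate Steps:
Y(m, P) = 4
-118 + Y(-1, 11)*112 = -118 + 4*112 = -118 + 448 = 330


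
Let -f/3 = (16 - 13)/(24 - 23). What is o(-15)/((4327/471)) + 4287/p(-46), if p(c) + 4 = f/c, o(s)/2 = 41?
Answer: -846534204/757225 ≈ -1117.9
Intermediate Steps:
f = -9 (f = -3*(16 - 13)/(24 - 23) = -9/1 = -9 ≈ -9.0000)
o(s) = 82 (o(s) = 2*41 = 82)
p(c) = -4 - 9/c
o(-15)/((4327/471)) + 4287/p(-46) = 82/((4327/471)) + 4287/(-4 - 9/(-46)) = 82/((4327*(1/471))) + 4287/(-4 - 9*(-1/46)) = 82/(4327/471) + 4287/(-4 + 9/46) = 82*(471/4327) + 4287/(-175/46) = 38622/4327 + 4287*(-46/175) = 38622/4327 - 197202/175 = -846534204/757225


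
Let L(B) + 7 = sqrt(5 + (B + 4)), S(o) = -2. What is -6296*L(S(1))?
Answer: 44072 - 6296*sqrt(7) ≈ 27414.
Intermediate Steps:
L(B) = -7 + sqrt(9 + B) (L(B) = -7 + sqrt(5 + (B + 4)) = -7 + sqrt(5 + (4 + B)) = -7 + sqrt(9 + B))
-6296*L(S(1)) = -6296*(-7 + sqrt(9 - 2)) = -6296*(-7 + sqrt(7)) = 44072 - 6296*sqrt(7)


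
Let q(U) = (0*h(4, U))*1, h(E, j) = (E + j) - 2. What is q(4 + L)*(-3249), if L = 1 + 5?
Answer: 0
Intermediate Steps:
h(E, j) = -2 + E + j
L = 6
q(U) = 0 (q(U) = (0*(-2 + 4 + U))*1 = (0*(2 + U))*1 = 0*1 = 0)
q(4 + L)*(-3249) = 0*(-3249) = 0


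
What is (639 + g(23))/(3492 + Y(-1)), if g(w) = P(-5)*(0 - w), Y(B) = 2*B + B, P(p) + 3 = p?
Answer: 823/3489 ≈ 0.23588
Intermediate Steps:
P(p) = -3 + p
Y(B) = 3*B
g(w) = 8*w (g(w) = (-3 - 5)*(0 - w) = -(-8)*w = 8*w)
(639 + g(23))/(3492 + Y(-1)) = (639 + 8*23)/(3492 + 3*(-1)) = (639 + 184)/(3492 - 3) = 823/3489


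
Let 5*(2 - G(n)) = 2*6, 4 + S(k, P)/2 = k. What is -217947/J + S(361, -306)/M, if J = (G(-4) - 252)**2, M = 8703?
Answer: -15427556903/4620260244 ≈ -3.3391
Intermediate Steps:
S(k, P) = -8 + 2*k
G(n) = -2/5 (G(n) = 2 - 2*6/5 = 2 - 1/5*12 = 2 - 12/5 = -2/5)
J = 1592644/25 (J = (-2/5 - 252)**2 = (-1262/5)**2 = 1592644/25 ≈ 63706.)
-217947/J + S(361, -306)/M = -217947/1592644/25 + (-8 + 2*361)/8703 = -217947*25/1592644 + (-8 + 722)*(1/8703) = -5448675/1592644 + 714*(1/8703) = -5448675/1592644 + 238/2901 = -15427556903/4620260244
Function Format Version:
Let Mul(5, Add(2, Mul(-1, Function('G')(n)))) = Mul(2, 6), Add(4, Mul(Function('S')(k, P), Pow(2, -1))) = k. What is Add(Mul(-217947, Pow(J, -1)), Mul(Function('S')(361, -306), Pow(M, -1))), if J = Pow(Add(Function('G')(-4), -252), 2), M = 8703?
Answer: Rational(-15427556903, 4620260244) ≈ -3.3391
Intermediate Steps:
Function('S')(k, P) = Add(-8, Mul(2, k))
Function('G')(n) = Rational(-2, 5) (Function('G')(n) = Add(2, Mul(Rational(-1, 5), Mul(2, 6))) = Add(2, Mul(Rational(-1, 5), 12)) = Add(2, Rational(-12, 5)) = Rational(-2, 5))
J = Rational(1592644, 25) (J = Pow(Add(Rational(-2, 5), -252), 2) = Pow(Rational(-1262, 5), 2) = Rational(1592644, 25) ≈ 63706.)
Add(Mul(-217947, Pow(J, -1)), Mul(Function('S')(361, -306), Pow(M, -1))) = Add(Mul(-217947, Pow(Rational(1592644, 25), -1)), Mul(Add(-8, Mul(2, 361)), Pow(8703, -1))) = Add(Mul(-217947, Rational(25, 1592644)), Mul(Add(-8, 722), Rational(1, 8703))) = Add(Rational(-5448675, 1592644), Mul(714, Rational(1, 8703))) = Add(Rational(-5448675, 1592644), Rational(238, 2901)) = Rational(-15427556903, 4620260244)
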